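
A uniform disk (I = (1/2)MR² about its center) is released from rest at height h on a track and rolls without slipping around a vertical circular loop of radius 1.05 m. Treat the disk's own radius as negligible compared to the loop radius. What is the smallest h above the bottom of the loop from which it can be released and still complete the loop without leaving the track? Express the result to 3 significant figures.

h_min ≈ 2.89 m

The moment of inertia is (1/2)MR², giving k ≡ I/(MR²) = 0.5.
At the top, contact is just lost when gravity alone supplies the centripetal force: Mg = Mv_top²/r, i.e. v_top² = gr.
With ω = v/R, the kinetic energy at speed v is ½(1+k)Mv² = (3/4)Mv².
Energy conservation from release (height h) to the top (height 2r): Mgh = Mg(2r) + (3/4)M·gr.
Thus h_min = 2r + (1+k)r/2 = r(2 + 1.5/2) = 1.05 × 2.75 ≈ 2.89 m.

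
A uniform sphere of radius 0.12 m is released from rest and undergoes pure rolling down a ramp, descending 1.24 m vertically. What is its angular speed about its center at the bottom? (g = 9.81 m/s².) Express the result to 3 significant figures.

With I = (2/5)MR², the ratio k = I/(MR²) is 0.4.
Rolling without slipping gives ω = v/R, so the total kinetic energy is ½Mv² + ½Iω² = ½(1+k)Mv² = (7/10)Mv².
Energy conservation Mgh = ½(1+k)Mv² gives v = √(2gh/(1+k)) = √(2 × 9.81 × 1.24 / 1.4) = 4.169 m/s.
Then ω = v/R = 4.169 / 0.12 ≈ 34.7 rad/s.

ω ≈ 34.7 rad/s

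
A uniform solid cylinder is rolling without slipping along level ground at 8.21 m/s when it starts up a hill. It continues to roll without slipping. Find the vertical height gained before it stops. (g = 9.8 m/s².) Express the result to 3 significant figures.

For this body I = (1/2)MR², i.e. k = I/(MR²) = 0.5.
Pure rolling means v = ωR; then KE = ½Mv² + ½I(v/R)² = ½(1+k)Mv² = (3/4)Mv².
All of this converts to potential energy at the highest point: (3/4)Mv₀² = Mgh.
Thus h = (1+k)v₀²/(2g) = 1.5 × 8.21² / (2 × 9.8) ≈ 5.16 m.

h ≈ 5.16 m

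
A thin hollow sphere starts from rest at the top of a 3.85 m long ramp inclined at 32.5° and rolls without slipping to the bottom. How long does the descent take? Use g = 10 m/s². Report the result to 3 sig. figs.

t ≈ 1.55 s

For this body I = (2/3)MR², i.e. k = I/(MR²) = 2/3.
Newton's second law down the slope: Mg sinθ − f = Ma. The torque equation fR = Iα (with α = a/R) gives f = kMa.
Hence a = g sinθ/(1+k) = 10×sin32.5°/1.667 = 3.224 m/s².
With constant a from rest, t = √(2L/a) = √(2·3.85/3.224) ≈ 1.55 s.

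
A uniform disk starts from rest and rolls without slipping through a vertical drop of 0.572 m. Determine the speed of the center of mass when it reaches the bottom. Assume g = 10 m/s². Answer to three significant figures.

v ≈ 2.76 m/s

For this body I = (1/2)MR², i.e. k = I/(MR²) = 0.5.
Pure rolling means v = ωR; then KE = ½Mv² + ½I(v/R)² = ½(1+k)Mv² = (3/4)Mv².
Setting Mgh = (3/4)Mv² gives v = √(2gh/(1+k)) = √(2·10·0.572/1.5) ≈ 2.76 m/s.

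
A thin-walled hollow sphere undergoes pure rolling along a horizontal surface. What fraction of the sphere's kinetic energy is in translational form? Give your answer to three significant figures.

Here I = (2/3)MR², so the shape factor k = I/(MR²) = 2/3.
With ω = v/R, KE_trans = ½Mv² and KE_rot = ½Iω² = ½kMv², so KE_total = ½(1+k)Mv².
The translational fraction is therefore 1/(1+k) = 1/1.667 ≈ 0.600.

fraction ≈ 0.600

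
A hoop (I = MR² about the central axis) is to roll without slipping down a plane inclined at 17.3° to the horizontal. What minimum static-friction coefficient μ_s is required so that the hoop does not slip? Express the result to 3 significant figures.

μ_min ≈ 0.156

For this body I = MR², i.e. k = I/(MR²) = 1.
Newton's second law down the slope: Mg sinθ − f = Ma. The torque equation fR = Iα (with α = a/R) gives f = kMa.
These give a = g sinθ/(1+k) and the required friction f = kMg sinθ/(1+k).
With N = Mg cosθ, the no-slip condition f ≤ μN gives μ_min = f/N = k tanθ/(1+k).
μ_min = 1 × tan17.3° / 2 ≈ 0.156.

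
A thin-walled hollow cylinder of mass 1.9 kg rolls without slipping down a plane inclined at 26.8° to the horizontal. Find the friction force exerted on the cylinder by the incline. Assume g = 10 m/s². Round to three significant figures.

f ≈ 4.28 N

For this body I = MR², i.e. k = I/(MR²) = 1.
Translational: Mg sinθ − f = Ma. Rotational about the CM: fR = Iα = kMRa, so f = kMa.
Combining, a = g sinθ/(1+k) and f = kMa = kMg sinθ/(1+k).
f = 1 × 1.9 × 10 × sin26.8° / 2 ≈ 4.28 N.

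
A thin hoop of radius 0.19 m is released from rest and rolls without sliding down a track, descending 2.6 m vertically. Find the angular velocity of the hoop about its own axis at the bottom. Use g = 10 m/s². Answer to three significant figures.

With I = MR², the ratio k = I/(MR²) is 1.
The rolling condition ω = v/R makes the rotational term ½I(v/R)² = ½kMv², so KE_total = ½(1+k)Mv² = Mv².
Energy conservation Mgh = ½(1+k)Mv² gives v = √(2gh/(1+k)) = √(2 × 10 × 2.6 / 2) = 5.099 m/s.
The angular speed follows from ω = v/R = 5.099/0.19 ≈ 26.8 rad/s.

ω ≈ 26.8 rad/s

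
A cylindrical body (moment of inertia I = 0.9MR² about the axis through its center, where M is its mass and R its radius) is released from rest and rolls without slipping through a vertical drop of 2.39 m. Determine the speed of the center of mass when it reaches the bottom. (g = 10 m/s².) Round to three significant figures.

v ≈ 5.02 m/s

For this body I = 0.9MR², i.e. k = I/(MR²) = 0.9.
Pure rolling means v = ωR; then KE = ½Mv² + ½I(v/R)² = ½(1+k)Mv² = (19/20)Mv².
Setting Mgh = (19/20)Mv² gives v = √(2gh/(1+k)) = √(2·10·2.39/1.9) ≈ 5.02 m/s.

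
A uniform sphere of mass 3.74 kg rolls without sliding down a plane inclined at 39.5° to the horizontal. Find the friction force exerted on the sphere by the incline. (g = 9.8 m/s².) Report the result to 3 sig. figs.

For this body I = (2/5)MR², i.e. k = I/(MR²) = 0.4.
Translational: Mg sinθ − f = Ma. Rotational about the CM: fR = Iα = kMRa, so f = kMa.
Combining, a = g sinθ/(1+k) and f = kMa = kMg sinθ/(1+k).
f = 0.4 × 3.74 × 9.8 × sin39.5° / 1.4 ≈ 6.66 N.

f ≈ 6.66 N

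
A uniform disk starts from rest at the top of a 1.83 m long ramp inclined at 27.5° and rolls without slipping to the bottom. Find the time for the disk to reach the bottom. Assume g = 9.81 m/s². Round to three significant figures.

The moment of inertia is (1/2)MR², giving k ≡ I/(MR²) = 0.5.
Newton's second law down the slope: Mg sinθ − f = Ma. The torque equation fR = Iα (with α = a/R) gives f = kMa.
Hence a = g sinθ/(1+k) = 9.81×sin27.5°/1.5 = 3.02 m/s².
With constant a from rest, t = √(2L/a) = √(2·1.83/3.02) ≈ 1.10 s.

t ≈ 1.10 s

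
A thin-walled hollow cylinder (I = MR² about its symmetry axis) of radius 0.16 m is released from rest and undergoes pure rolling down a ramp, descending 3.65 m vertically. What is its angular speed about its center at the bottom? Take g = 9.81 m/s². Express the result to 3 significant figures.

For this body I = MR², i.e. k = I/(MR²) = 1.
Rolling without slipping gives ω = v/R, so the total kinetic energy is ½Mv² + ½Iω² = ½(1+k)Mv² = Mv².
Energy conservation Mgh = ½(1+k)Mv² gives v = √(2gh/(1+k)) = √(2 × 9.81 × 3.65 / 2) = 5.984 m/s.
The angular speed follows from ω = v/R = 5.984/0.16 ≈ 37.4 rad/s.

ω ≈ 37.4 rad/s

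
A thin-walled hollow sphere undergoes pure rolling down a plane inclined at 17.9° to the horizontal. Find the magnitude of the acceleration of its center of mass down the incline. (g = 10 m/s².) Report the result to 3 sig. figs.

With I = (2/3)MR², the ratio k = I/(MR²) is 2/3.
Along the incline Mg sinθ − f = Ma, and torque about the center fR = Iα = kMR²(a/R) gives f = kMa.
Eliminating f: Mg sinθ = (1+k)Ma, so a = g sinθ/(1+k) = 10 × sin17.9° / 1.667 ≈ 1.84 m/s².

a ≈ 1.84 m/s²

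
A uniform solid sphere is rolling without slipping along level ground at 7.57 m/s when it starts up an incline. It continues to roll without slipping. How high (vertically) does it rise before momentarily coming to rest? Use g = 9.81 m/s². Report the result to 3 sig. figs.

The moment of inertia is (2/5)MR², giving k ≡ I/(MR²) = 0.4.
Since it rolls without slipping, ω = v/R and KE = ½Mv² + ½Iω² = ½(1+k)Mv² = (7/10)Mv².
At the top the kinetic energy is zero, so (7/10)Mv₀² = Mgh.
Thus h = (1+k)v₀²/(2g) = 1.4 × 7.57² / (2 × 9.81) ≈ 4.09 m.

h ≈ 4.09 m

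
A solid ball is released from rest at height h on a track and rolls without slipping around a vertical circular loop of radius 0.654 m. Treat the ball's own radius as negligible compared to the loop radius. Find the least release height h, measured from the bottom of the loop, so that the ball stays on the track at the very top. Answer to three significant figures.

h_min ≈ 1.77 m

The moment of inertia is (2/5)MR², giving k ≡ I/(MR²) = 0.4.
At the top, contact is just lost when gravity alone supplies the centripetal force: Mg = Mv_top²/r, i.e. v_top² = gr.
With ω = v/R, the kinetic energy at speed v is ½(1+k)Mv² = (7/10)Mv².
Energy conservation from release (height h) to the top (height 2r): Mgh = Mg(2r) + (7/10)M·gr.
Thus h_min = 2r + (1+k)r/2 = r(2 + 1.4/2) = 0.654 × 2.7 ≈ 1.77 m.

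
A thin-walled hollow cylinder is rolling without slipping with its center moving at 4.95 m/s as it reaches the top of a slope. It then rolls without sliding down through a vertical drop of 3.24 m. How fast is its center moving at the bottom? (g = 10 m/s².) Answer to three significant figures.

With I = MR², the ratio k = I/(MR²) is 1.
Pure rolling means v = ωR; then KE = ½Mv² + ½I(v/R)² = ½(1+k)Mv² = Mv².
Conserving energy between top and bottom: Mv² = Mv₀² + Mgh, hence v² = v₀² + 2gh/(1+k).
v = √(4.95² + 2×10×3.24/2) = √56.9 ≈ 7.54 m/s.

v ≈ 7.54 m/s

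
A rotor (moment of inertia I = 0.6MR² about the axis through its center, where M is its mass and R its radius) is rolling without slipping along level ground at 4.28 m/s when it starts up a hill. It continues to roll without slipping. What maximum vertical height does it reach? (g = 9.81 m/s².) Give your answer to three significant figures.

With I = 0.6MR², the ratio k = I/(MR²) is 0.6.
Pure rolling means v = ωR; then KE = ½Mv² + ½I(v/R)² = ½(1+k)Mv² = (4/5)Mv².
All of this converts to potential energy at the highest point: (4/5)Mv₀² = Mgh.
Thus h = (1+k)v₀²/(2g) = 1.6 × 4.28² / (2 × 9.81) ≈ 1.49 m.

h ≈ 1.49 m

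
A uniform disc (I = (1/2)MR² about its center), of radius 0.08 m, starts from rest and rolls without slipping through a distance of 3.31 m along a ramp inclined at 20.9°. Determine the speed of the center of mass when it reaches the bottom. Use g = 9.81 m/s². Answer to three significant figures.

For this body I = (1/2)MR², i.e. k = I/(MR²) = 0.5.
The rolling condition ω = v/R makes the rotational term ½I(v/R)² = ½kMv², so KE_total = ½(1+k)Mv² = (3/4)Mv².
The vertical drop is h = L sinθ = 3.31 × sin20.9° = 1.181 m.
Setting Mgh = (3/4)Mv² gives v = √(2gh/(1+k)) = √(2·9.81·1.181/1.5) ≈ 3.93 m/s.

v ≈ 3.93 m/s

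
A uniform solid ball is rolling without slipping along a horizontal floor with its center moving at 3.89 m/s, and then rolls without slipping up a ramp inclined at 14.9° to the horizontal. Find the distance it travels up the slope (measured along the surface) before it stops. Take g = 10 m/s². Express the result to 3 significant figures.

Here I = (2/5)MR², so the shape factor k = I/(MR²) = 0.4.
The rolling condition ω = v/R makes the rotational term ½I(v/R)² = ½kMv², so KE_total = ½(1+k)Mv² = (7/10)Mv².
Setting this equal to Mgh gives the vertical rise h = (1+k)v₀²/(2g) = 1.4×3.89²/(2×10) = 1.059 m.
The distance along the slope is d = h/sinθ = 1.059/sin14.9° ≈ 4.12 m.

d ≈ 4.12 m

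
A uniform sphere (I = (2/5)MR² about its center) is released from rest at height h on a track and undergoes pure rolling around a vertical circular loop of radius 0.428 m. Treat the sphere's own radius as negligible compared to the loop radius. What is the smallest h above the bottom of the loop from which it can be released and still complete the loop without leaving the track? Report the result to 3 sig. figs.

With I = (2/5)MR², the ratio k = I/(MR²) is 0.4.
At the top of the loop, the minimum-contact condition is Mg = Mv_top²/r, so v_top² = gr.
With ω = v/R, the kinetic energy at speed v is ½(1+k)Mv² = (7/10)Mv².
Energy conservation from release (height h) to the top (height 2r): Mgh = Mg(2r) + (7/10)M·gr.
Thus h_min = 2r + (1+k)r/2 = r(2 + 1.4/2) = 0.428 × 2.7 ≈ 1.16 m.

h_min ≈ 1.16 m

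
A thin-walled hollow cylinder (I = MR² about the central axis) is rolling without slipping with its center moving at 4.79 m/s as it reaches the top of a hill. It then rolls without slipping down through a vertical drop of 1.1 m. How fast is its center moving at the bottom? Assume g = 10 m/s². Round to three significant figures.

v ≈ 5.83 m/s

With I = MR², the ratio k = I/(MR²) is 1.
The rolling condition ω = v/R makes the rotational term ½I(v/R)² = ½kMv², so KE_total = ½(1+k)Mv² = Mv².
Energy conservation: Mv₀² + Mgh = Mv², so v² = v₀² + 2gh/(1+k).
v = √(4.79² + 2×10×1.1/2) = √33.94 ≈ 5.83 m/s.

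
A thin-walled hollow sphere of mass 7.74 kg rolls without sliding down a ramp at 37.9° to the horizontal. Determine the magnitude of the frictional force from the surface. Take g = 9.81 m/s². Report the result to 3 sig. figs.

With I = (2/3)MR², the ratio k = I/(MR²) is 2/3.
Translational: Mg sinθ − f = Ma. Rotational about the CM: fR = Iα = kMRa, so f = kMa.
Combining, a = g sinθ/(1+k) and f = kMa = kMg sinθ/(1+k).
f = (2/3) × 7.74 × 9.81 × sin37.9° / 1.667 ≈ 18.7 N.

f ≈ 18.7 N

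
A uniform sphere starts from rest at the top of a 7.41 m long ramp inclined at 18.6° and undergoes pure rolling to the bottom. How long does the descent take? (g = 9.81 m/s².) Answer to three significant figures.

With I = (2/5)MR², the ratio k = I/(MR²) is 0.4.
Along the incline Mg sinθ − f = Ma, and torque about the center fR = Iα = kMR²(a/R) gives f = kMa.
Hence a = g sinθ/(1+k) = 9.81×sin18.6°/1.4 = 2.235 m/s².
With constant a from rest, t = √(2L/a) = √(2·7.41/2.235) ≈ 2.58 s.

t ≈ 2.58 s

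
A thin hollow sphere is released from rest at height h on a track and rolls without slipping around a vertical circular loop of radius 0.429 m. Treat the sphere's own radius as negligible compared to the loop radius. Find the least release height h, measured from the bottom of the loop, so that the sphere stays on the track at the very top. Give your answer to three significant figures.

h_min ≈ 1.22 m

Here I = (2/3)MR², so the shape factor k = I/(MR²) = 2/3.
At the top, contact is just lost when gravity alone supplies the centripetal force: Mg = Mv_top²/r, i.e. v_top² = gr.
With ω = v/R, the kinetic energy at speed v is ½(1+k)Mv² = (5/6)Mv².
Energy conservation from release (height h) to the top (height 2r): Mgh = Mg(2r) + (5/6)M·gr.
Thus h_min = 2r + (1+k)r/2 = r(2 + 1.667/2) = 0.429 × 2.833 ≈ 1.22 m.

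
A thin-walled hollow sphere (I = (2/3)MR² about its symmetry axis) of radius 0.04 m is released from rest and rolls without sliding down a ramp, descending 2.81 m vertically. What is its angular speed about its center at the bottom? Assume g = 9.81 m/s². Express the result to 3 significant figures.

Here I = (2/3)MR², so the shape factor k = I/(MR²) = 2/3.
The rolling condition ω = v/R makes the rotational term ½I(v/R)² = ½kMv², so KE_total = ½(1+k)Mv² = (5/6)Mv².
Energy conservation Mgh = ½(1+k)Mv² gives v = √(2gh/(1+k)) = √(2 × 9.81 × 2.81 / 1.667) = 5.751 m/s.
Then ω = v/R = 5.751 / 0.04 ≈ 144 rad/s.

ω ≈ 144 rad/s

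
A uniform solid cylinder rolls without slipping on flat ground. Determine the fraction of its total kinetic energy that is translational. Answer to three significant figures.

Here I = (1/2)MR², so the shape factor k = I/(MR²) = 0.5.
With ω = v/R, KE_trans = ½Mv² and KE_rot = ½Iω² = ½kMv², so KE_total = ½(1+k)Mv².
The translational fraction is therefore 1/(1+k) = 1/1.5 ≈ 0.667.

fraction ≈ 0.667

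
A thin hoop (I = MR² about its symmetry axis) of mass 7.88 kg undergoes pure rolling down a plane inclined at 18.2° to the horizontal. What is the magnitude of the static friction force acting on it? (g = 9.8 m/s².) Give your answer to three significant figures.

Here I = MR², so the shape factor k = I/(MR²) = 1.
Along the incline Mg sinθ − f = Ma, and torque about the center fR = Iα = kMR²(a/R) gives f = kMa.
Combining, a = g sinθ/(1+k) and f = kMa = kMg sinθ/(1+k).
f = 1 × 7.88 × 9.8 × sin18.2° / 2 ≈ 12.1 N.

f ≈ 12.1 N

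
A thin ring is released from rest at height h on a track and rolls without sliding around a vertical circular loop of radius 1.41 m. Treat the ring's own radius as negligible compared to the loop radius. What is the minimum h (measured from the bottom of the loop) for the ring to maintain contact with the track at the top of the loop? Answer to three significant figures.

With I = MR², the ratio k = I/(MR²) is 1.
At the top of the loop, the minimum-contact condition is Mg = Mv_top²/r, so v_top² = gr.
With ω = v/R, the kinetic energy at speed v is ½(1+k)Mv² = Mv².
Energy conservation from release (height h) to the top (height 2r): Mgh = Mg(2r) + M·gr.
Thus h_min = 2r + (1+k)r/2 = r(2 + 2/2) = 1.41 × 3 ≈ 4.23 m.

h_min ≈ 4.23 m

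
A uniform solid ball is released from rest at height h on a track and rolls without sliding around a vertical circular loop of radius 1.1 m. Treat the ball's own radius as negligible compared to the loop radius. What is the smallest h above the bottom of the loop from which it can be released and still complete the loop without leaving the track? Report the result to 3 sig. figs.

h_min ≈ 2.97 m

With I = (2/5)MR², the ratio k = I/(MR²) is 0.4.
At the top of the loop, the minimum-contact condition is Mg = Mv_top²/r, so v_top² = gr.
With ω = v/R, the kinetic energy at speed v is ½(1+k)Mv² = (7/10)Mv².
Energy conservation from release (height h) to the top (height 2r): Mgh = Mg(2r) + (7/10)M·gr.
Thus h_min = 2r + (1+k)r/2 = r(2 + 1.4/2) = 1.1 × 2.7 ≈ 2.97 m.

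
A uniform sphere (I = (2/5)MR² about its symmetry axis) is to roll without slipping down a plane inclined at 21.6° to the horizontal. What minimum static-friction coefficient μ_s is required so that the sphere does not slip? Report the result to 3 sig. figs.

μ_min ≈ 0.113

Here I = (2/5)MR², so the shape factor k = I/(MR²) = 0.4.
Translational: Mg sinθ − f = Ma. Rotational about the CM: fR = Iα = kMRa, so f = kMa.
These give a = g sinθ/(1+k) and the required friction f = kMg sinθ/(1+k).
With N = Mg cosθ, the no-slip condition f ≤ μN gives μ_min = f/N = k tanθ/(1+k).
μ_min = 0.4 × tan21.6° / 1.4 ≈ 0.113.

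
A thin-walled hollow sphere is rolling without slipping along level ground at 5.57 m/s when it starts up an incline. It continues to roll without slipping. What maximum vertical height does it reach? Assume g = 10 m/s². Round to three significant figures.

h ≈ 2.59 m

With I = (2/3)MR², the ratio k = I/(MR²) is 2/3.
Since it rolls without slipping, ω = v/R and KE = ½Mv² + ½Iω² = ½(1+k)Mv² = (5/6)Mv².
At the top the kinetic energy is zero, so (5/6)Mv₀² = Mgh.
Thus h = (1+k)v₀²/(2g) = 1.667 × 5.57² / (2 × 10) ≈ 2.59 m.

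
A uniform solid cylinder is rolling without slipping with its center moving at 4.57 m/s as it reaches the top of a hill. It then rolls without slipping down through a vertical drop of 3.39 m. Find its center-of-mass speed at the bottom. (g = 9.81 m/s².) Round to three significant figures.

The moment of inertia is (1/2)MR², giving k ≡ I/(MR²) = 0.5.
Since it rolls without slipping, ω = v/R and KE = ½Mv² + ½Iω² = ½(1+k)Mv² = (3/4)Mv².
Conserving energy between top and bottom: (3/4)Mv² = (3/4)Mv₀² + Mgh, hence v² = v₀² + 2gh/(1+k).
v = √(4.57² + 2×9.81×3.39/1.5) = √65.23 ≈ 8.08 m/s.

v ≈ 8.08 m/s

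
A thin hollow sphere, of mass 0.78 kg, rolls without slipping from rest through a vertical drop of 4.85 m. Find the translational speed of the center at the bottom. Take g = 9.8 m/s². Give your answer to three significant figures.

The moment of inertia is (2/3)MR², giving k ≡ I/(MR²) = 2/3.
Rolling without slipping gives ω = v/R, so the total kinetic energy is ½Mv² + ½Iω² = ½(1+k)Mv² = (5/6)Mv².
Energy conservation: Mgh = (5/6)Mv², so v = √(2gh/(1+k)) = √(2 × 9.8 × 4.85 / 1.667) ≈ 7.55 m/s.

v ≈ 7.55 m/s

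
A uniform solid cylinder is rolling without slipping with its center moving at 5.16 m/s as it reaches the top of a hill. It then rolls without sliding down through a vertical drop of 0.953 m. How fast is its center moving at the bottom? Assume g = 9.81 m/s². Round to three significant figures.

Here I = (1/2)MR², so the shape factor k = I/(MR²) = 0.5.
Since it rolls without slipping, ω = v/R and KE = ½Mv² + ½Iω² = ½(1+k)Mv² = (3/4)Mv².
Energy conservation: (3/4)Mv₀² + Mgh = (3/4)Mv², so v² = v₀² + 2gh/(1+k).
v = √(5.16² + 2×9.81×0.953/1.5) = √39.09 ≈ 6.25 m/s.

v ≈ 6.25 m/s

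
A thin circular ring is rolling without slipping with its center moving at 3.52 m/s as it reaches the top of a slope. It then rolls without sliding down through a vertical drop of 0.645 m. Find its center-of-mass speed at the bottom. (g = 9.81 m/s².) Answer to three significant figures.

v ≈ 4.33 m/s

With I = MR², the ratio k = I/(MR²) is 1.
Rolling without slipping gives ω = v/R, so the total kinetic energy is ½Mv² + ½Iω² = ½(1+k)Mv² = Mv².
Energy conservation: Mv₀² + Mgh = Mv², so v² = v₀² + 2gh/(1+k).
v = √(3.52² + 2×9.81×0.645/2) = √18.72 ≈ 4.33 m/s.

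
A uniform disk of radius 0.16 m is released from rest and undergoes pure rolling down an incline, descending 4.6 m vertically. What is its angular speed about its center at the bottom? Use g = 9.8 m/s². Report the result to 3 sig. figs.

For this body I = (1/2)MR², i.e. k = I/(MR²) = 0.5.
Rolling without slipping gives ω = v/R, so the total kinetic energy is ½Mv² + ½Iω² = ½(1+k)Mv² = (3/4)Mv².
Energy conservation Mgh = ½(1+k)Mv² gives v = √(2gh/(1+k)) = √(2 × 9.8 × 4.6 / 1.5) = 7.753 m/s.
The angular speed follows from ω = v/R = 7.753/0.16 ≈ 48.5 rad/s.

ω ≈ 48.5 rad/s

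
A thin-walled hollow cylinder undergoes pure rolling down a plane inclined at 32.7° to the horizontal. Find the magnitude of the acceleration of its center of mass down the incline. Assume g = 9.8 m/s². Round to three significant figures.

a ≈ 2.65 m/s²

Here I = MR², so the shape factor k = I/(MR²) = 1.
Translational: Mg sinθ − f = Ma. Rotational about the CM: fR = Iα = kMRa, so f = kMa.
Eliminating f: Mg sinθ = (1+k)Ma, so a = g sinθ/(1+k) = 9.8 × sin32.7° / 2 ≈ 2.65 m/s².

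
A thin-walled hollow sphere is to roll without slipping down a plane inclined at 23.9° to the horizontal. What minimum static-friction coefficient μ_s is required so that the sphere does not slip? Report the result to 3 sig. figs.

μ_min ≈ 0.177

The moment of inertia is (2/3)MR², giving k ≡ I/(MR²) = 2/3.
Translational: Mg sinθ − f = Ma. Rotational about the CM: fR = Iα = kMRa, so f = kMa.
These give a = g sinθ/(1+k) and the required friction f = kMg sinθ/(1+k).
The normal force is N = Mg cosθ, so μ_min = f/N = k tanθ/(1+k).
μ_min = (2/3) × tan23.9° / 1.667 ≈ 0.177.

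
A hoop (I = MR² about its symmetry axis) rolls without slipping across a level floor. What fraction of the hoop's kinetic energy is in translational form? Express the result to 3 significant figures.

With I = MR², the ratio k = I/(MR²) is 1.
Since ω = v/R, the translational part is ½Mv² and the rotational part is ½I(v/R)² = ½kMv²; the total is ½(1+k)Mv².
The translational fraction is therefore 1/(1+k) = 1/2 ≈ 0.500.

fraction ≈ 0.500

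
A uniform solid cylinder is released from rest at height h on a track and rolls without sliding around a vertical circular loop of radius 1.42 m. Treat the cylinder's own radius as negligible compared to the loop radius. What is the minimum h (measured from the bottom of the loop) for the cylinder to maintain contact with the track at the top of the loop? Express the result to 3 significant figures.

h_min ≈ 3.91 m

With I = (1/2)MR², the ratio k = I/(MR²) is 0.5.
At the top, contact is just lost when gravity alone supplies the centripetal force: Mg = Mv_top²/r, i.e. v_top² = gr.
With ω = v/R, the kinetic energy at speed v is ½(1+k)Mv² = (3/4)Mv².
Energy conservation from release (height h) to the top (height 2r): Mgh = Mg(2r) + (3/4)M·gr.
Thus h_min = 2r + (1+k)r/2 = r(2 + 1.5/2) = 1.42 × 2.75 ≈ 3.91 m.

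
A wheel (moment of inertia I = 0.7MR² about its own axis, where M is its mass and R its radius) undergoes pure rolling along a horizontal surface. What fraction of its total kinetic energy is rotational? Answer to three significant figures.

fraction ≈ 0.412

The moment of inertia is 0.7MR², giving k ≡ I/(MR²) = 0.7.
Since ω = v/R, the translational part is ½Mv² and the rotational part is ½I(v/R)² = ½kMv²; the total is ½(1+k)Mv².
The rotational fraction is therefore k/(1+k) = 0.7/1.7 ≈ 0.412.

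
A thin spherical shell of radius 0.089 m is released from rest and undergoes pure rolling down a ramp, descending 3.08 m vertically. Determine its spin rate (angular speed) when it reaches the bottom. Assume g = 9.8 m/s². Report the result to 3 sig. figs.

ω ≈ 67.6 rad/s

The moment of inertia is (2/3)MR², giving k ≡ I/(MR²) = 2/3.
Pure rolling means v = ωR; then KE = ½Mv² + ½I(v/R)² = ½(1+k)Mv² = (5/6)Mv².
Energy conservation Mgh = ½(1+k)Mv² gives v = √(2gh/(1+k)) = √(2 × 9.8 × 3.08 / 1.667) = 6.018 m/s.
Then ω = v/R = 6.018 / 0.089 ≈ 67.6 rad/s.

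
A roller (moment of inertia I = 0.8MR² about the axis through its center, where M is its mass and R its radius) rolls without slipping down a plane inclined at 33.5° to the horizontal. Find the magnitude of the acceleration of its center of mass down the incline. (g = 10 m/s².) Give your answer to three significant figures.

For this body I = 0.8MR², i.e. k = I/(MR²) = 0.8.
Along the incline Mg sinθ − f = Ma, and torque about the center fR = Iα = kMR²(a/R) gives f = kMa.
Eliminating f: Mg sinθ = (1+k)Ma, so a = g sinθ/(1+k) = 10 × sin33.5° / 1.8 ≈ 3.07 m/s².

a ≈ 3.07 m/s²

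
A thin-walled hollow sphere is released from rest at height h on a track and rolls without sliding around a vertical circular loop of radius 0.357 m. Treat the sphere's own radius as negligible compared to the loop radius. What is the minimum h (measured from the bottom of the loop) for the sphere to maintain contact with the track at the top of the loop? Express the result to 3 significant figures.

h_min ≈ 1.01 m

Here I = (2/3)MR², so the shape factor k = I/(MR²) = 2/3.
At the top of the loop, the minimum-contact condition is Mg = Mv_top²/r, so v_top² = gr.
With ω = v/R, the kinetic energy at speed v is ½(1+k)Mv² = (5/6)Mv².
Energy conservation from release (height h) to the top (height 2r): Mgh = Mg(2r) + (5/6)M·gr.
Thus h_min = 2r + (1+k)r/2 = r(2 + 1.667/2) = 0.357 × 2.833 ≈ 1.01 m.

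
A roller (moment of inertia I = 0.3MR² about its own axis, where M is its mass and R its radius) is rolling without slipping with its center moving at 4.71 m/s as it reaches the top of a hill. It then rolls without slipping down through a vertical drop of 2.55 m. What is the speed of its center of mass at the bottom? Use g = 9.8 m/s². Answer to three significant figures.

v ≈ 7.79 m/s

For this body I = 0.3MR², i.e. k = I/(MR²) = 0.3.
Since it rolls without slipping, ω = v/R and KE = ½Mv² + ½Iω² = ½(1+k)Mv² = (13/20)Mv².
Energy conservation: (13/20)Mv₀² + Mgh = (13/20)Mv², so v² = v₀² + 2gh/(1+k).
v = √(4.71² + 2×9.8×2.55/1.3) = √60.63 ≈ 7.79 m/s.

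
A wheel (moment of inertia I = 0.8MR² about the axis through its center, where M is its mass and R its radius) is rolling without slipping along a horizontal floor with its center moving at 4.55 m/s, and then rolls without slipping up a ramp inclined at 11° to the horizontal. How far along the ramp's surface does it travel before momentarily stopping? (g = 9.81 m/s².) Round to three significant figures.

d ≈ 9.95 m

For this body I = 0.8MR², i.e. k = I/(MR²) = 0.8.
Rolling without slipping gives ω = v/R, so the total kinetic energy is ½Mv² + ½Iω² = ½(1+k)Mv² = (9/10)Mv².
Setting this equal to Mgh gives the vertical rise h = (1+k)v₀²/(2g) = 1.8×4.55²/(2×9.81) = 1.899 m.
The distance along the slope is d = h/sinθ = 1.899/sin11° ≈ 9.95 m.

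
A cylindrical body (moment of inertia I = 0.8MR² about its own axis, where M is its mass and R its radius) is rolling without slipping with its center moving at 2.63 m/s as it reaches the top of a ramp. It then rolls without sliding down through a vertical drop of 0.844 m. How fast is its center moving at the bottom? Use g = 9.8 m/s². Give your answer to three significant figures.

v ≈ 4.01 m/s

The moment of inertia is 0.8MR², giving k ≡ I/(MR²) = 0.8.
The rolling condition ω = v/R makes the rotational term ½I(v/R)² = ½kMv², so KE_total = ½(1+k)Mv² = (9/10)Mv².
Conserving energy between top and bottom: (9/10)Mv² = (9/10)Mv₀² + Mgh, hence v² = v₀² + 2gh/(1+k).
v = √(2.63² + 2×9.8×0.844/1.8) = √16.11 ≈ 4.01 m/s.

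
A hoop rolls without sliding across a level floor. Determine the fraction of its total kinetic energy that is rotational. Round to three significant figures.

fraction ≈ 0.500

With I = MR², the ratio k = I/(MR²) is 1.
With ω = v/R, KE_trans = ½Mv² and KE_rot = ½Iω² = ½kMv², so KE_total = ½(1+k)Mv².
The rotational fraction is therefore k/(1+k) = 1/2 ≈ 0.500.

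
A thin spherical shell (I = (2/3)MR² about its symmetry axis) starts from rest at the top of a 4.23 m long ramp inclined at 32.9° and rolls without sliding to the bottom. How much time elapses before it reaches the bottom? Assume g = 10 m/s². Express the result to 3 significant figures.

For this body I = (2/3)MR², i.e. k = I/(MR²) = 2/3.
Newton's second law down the slope: Mg sinθ − f = Ma. The torque equation fR = Iα (with α = a/R) gives f = kMa.
Hence a = g sinθ/(1+k) = 10×sin32.9°/1.667 = 3.259 m/s².
Starting from rest, L = ½at², so t = √(2L/a) = √(2×4.23/3.259) ≈ 1.61 s.

t ≈ 1.61 s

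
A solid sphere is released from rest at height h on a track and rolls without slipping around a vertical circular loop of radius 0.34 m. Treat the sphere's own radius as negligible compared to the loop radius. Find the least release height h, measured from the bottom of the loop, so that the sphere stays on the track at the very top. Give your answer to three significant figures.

Here I = (2/5)MR², so the shape factor k = I/(MR²) = 0.4.
At the top, contact is just lost when gravity alone supplies the centripetal force: Mg = Mv_top²/r, i.e. v_top² = gr.
With ω = v/R, the kinetic energy at speed v is ½(1+k)Mv² = (7/10)Mv².
Energy conservation from release (height h) to the top (height 2r): Mgh = Mg(2r) + (7/10)M·gr.
Thus h_min = 2r + (1+k)r/2 = r(2 + 1.4/2) = 0.34 × 2.7 ≈ 0.918 m.

h_min ≈ 0.918 m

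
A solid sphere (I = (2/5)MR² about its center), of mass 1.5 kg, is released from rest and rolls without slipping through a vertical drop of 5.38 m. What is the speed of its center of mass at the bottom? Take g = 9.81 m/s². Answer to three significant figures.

v ≈ 8.68 m/s

The moment of inertia is (2/5)MR², giving k ≡ I/(MR²) = 0.4.
The rolling condition ω = v/R makes the rotational term ½I(v/R)² = ½kMv², so KE_total = ½(1+k)Mv² = (7/10)Mv².
Setting Mgh = (7/10)Mv² gives v = √(2gh/(1+k)) = √(2·9.81·5.38/1.4) ≈ 8.68 m/s.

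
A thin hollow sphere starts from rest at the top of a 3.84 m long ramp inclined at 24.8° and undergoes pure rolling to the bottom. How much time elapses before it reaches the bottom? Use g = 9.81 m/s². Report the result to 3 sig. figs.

t ≈ 1.76 s

Here I = (2/3)MR², so the shape factor k = I/(MR²) = 2/3.
Along the incline Mg sinθ − f = Ma, and torque about the center fR = Iα = kMR²(a/R) gives f = kMa.
Hence a = g sinθ/(1+k) = 9.81×sin24.8°/1.667 = 2.469 m/s².
Starting from rest, L = ½at², so t = √(2L/a) = √(2×3.84/2.469) ≈ 1.76 s.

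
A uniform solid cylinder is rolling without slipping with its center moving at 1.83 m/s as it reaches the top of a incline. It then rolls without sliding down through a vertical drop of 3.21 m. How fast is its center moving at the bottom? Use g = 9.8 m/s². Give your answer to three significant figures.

v ≈ 6.73 m/s

Here I = (1/2)MR², so the shape factor k = I/(MR²) = 0.5.
Rolling without slipping gives ω = v/R, so the total kinetic energy is ½Mv² + ½Iω² = ½(1+k)Mv² = (3/4)Mv².
Energy conservation: (3/4)Mv₀² + Mgh = (3/4)Mv², so v² = v₀² + 2gh/(1+k).
v = √(1.83² + 2×9.8×3.21/1.5) = √45.29 ≈ 6.73 m/s.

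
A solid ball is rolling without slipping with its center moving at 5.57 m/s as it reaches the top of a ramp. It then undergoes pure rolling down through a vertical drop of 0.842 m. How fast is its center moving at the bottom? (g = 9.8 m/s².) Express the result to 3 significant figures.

The moment of inertia is (2/5)MR², giving k ≡ I/(MR²) = 0.4.
Pure rolling means v = ωR; then KE = ½Mv² + ½I(v/R)² = ½(1+k)Mv² = (7/10)Mv².
Conserving energy between top and bottom: (7/10)Mv² = (7/10)Mv₀² + Mgh, hence v² = v₀² + 2gh/(1+k).
v = √(5.57² + 2×9.8×0.842/1.4) = √42.81 ≈ 6.54 m/s.

v ≈ 6.54 m/s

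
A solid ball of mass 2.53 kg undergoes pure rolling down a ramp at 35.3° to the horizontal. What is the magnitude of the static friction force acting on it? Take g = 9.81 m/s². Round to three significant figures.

f ≈ 4.10 N

The moment of inertia is (2/5)MR², giving k ≡ I/(MR²) = 0.4.
Along the incline Mg sinθ − f = Ma, and torque about the center fR = Iα = kMR²(a/R) gives f = kMa.
Combining, a = g sinθ/(1+k) and f = kMa = kMg sinθ/(1+k).
f = 0.4 × 2.53 × 9.81 × sin35.3° / 1.4 ≈ 4.10 N.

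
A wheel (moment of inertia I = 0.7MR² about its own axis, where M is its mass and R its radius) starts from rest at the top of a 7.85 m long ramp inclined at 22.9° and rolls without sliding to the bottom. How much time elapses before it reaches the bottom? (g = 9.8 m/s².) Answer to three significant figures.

For this body I = 0.7MR², i.e. k = I/(MR²) = 0.7.
Translational: Mg sinθ − f = Ma. Rotational about the CM: fR = Iα = kMRa, so f = kMa.
Hence a = g sinθ/(1+k) = 9.8×sin22.9°/1.7 = 2.243 m/s².
With constant a from rest, t = √(2L/a) = √(2·7.85/2.243) ≈ 2.65 s.

t ≈ 2.65 s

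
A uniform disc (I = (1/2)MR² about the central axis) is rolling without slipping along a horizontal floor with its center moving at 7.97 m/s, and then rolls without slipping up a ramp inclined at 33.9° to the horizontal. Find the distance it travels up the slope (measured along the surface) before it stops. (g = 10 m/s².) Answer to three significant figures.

d ≈ 8.54 m

For this body I = (1/2)MR², i.e. k = I/(MR²) = 0.5.
Pure rolling means v = ωR; then KE = ½Mv² + ½I(v/R)² = ½(1+k)Mv² = (3/4)Mv².
Setting this equal to Mgh gives the vertical rise h = (1+k)v₀²/(2g) = 1.5×7.97²/(2×10) = 4.764 m.
Along the incline, d = h/sinθ = 4.764/sin33.9° ≈ 8.54 m.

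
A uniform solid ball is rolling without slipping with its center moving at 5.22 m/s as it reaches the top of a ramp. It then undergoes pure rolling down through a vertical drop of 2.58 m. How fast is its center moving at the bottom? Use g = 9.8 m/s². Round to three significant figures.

v ≈ 7.96 m/s

With I = (2/5)MR², the ratio k = I/(MR²) is 0.4.
Rolling without slipping gives ω = v/R, so the total kinetic energy is ½Mv² + ½Iω² = ½(1+k)Mv² = (7/10)Mv².
Energy conservation: (7/10)Mv₀² + Mgh = (7/10)Mv², so v² = v₀² + 2gh/(1+k).
v = √(5.22² + 2×9.8×2.58/1.4) = √63.37 ≈ 7.96 m/s.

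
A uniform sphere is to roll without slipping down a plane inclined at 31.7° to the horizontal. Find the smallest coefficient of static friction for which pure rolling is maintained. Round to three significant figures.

μ_min ≈ 0.176

For this body I = (2/5)MR², i.e. k = I/(MR²) = 0.4.
Newton's second law down the slope: Mg sinθ − f = Ma. The torque equation fR = Iα (with α = a/R) gives f = kMa.
These give a = g sinθ/(1+k) and the required friction f = kMg sinθ/(1+k).
The normal force is N = Mg cosθ, so μ_min = f/N = k tanθ/(1+k).
μ_min = 0.4 × tan31.7° / 1.4 ≈ 0.176.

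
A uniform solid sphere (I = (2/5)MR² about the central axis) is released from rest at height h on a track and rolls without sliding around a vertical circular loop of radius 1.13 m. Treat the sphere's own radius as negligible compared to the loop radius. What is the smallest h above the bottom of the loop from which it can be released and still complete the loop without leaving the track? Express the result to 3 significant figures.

h_min ≈ 3.05 m

The moment of inertia is (2/5)MR², giving k ≡ I/(MR²) = 0.4.
At the top of the loop, the minimum-contact condition is Mg = Mv_top²/r, so v_top² = gr.
With ω = v/R, the kinetic energy at speed v is ½(1+k)Mv² = (7/10)Mv².
Energy conservation from release (height h) to the top (height 2r): Mgh = Mg(2r) + (7/10)M·gr.
Thus h_min = 2r + (1+k)r/2 = r(2 + 1.4/2) = 1.13 × 2.7 ≈ 3.05 m.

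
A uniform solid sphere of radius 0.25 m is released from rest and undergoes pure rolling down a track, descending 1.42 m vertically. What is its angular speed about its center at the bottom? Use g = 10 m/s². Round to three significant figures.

ω ≈ 18.0 rad/s

The moment of inertia is (2/5)MR², giving k ≡ I/(MR²) = 0.4.
Pure rolling means v = ωR; then KE = ½Mv² + ½I(v/R)² = ½(1+k)Mv² = (7/10)Mv².
Energy conservation Mgh = ½(1+k)Mv² gives v = √(2gh/(1+k)) = √(2 × 10 × 1.42 / 1.4) = 4.504 m/s.
The angular speed follows from ω = v/R = 4.504/0.25 ≈ 18.0 rad/s.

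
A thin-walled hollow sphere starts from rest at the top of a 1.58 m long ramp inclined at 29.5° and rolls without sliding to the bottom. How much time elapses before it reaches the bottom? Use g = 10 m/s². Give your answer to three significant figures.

t ≈ 1.03 s

The moment of inertia is (2/3)MR², giving k ≡ I/(MR²) = 2/3.
Along the incline Mg sinθ − f = Ma, and torque about the center fR = Iα = kMR²(a/R) gives f = kMa.
Hence a = g sinθ/(1+k) = 10×sin29.5°/1.667 = 2.955 m/s².
Starting from rest, L = ½at², so t = √(2L/a) = √(2×1.58/2.955) ≈ 1.03 s.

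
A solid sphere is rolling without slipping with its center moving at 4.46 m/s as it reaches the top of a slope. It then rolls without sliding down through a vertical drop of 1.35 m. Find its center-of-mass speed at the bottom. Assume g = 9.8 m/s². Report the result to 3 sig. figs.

v ≈ 6.23 m/s

For this body I = (2/5)MR², i.e. k = I/(MR²) = 0.4.
Since it rolls without slipping, ω = v/R and KE = ½Mv² + ½Iω² = ½(1+k)Mv² = (7/10)Mv².
Energy conservation: (7/10)Mv₀² + Mgh = (7/10)Mv², so v² = v₀² + 2gh/(1+k).
v = √(4.46² + 2×9.8×1.35/1.4) = √38.79 ≈ 6.23 m/s.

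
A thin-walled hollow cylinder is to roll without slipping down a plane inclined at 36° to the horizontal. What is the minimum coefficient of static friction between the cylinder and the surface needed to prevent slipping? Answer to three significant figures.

μ_min ≈ 0.363

For this body I = MR², i.e. k = I/(MR²) = 1.
Translational: Mg sinθ − f = Ma. Rotational about the CM: fR = Iα = kMRa, so f = kMa.
These give a = g sinθ/(1+k) and the required friction f = kMg sinθ/(1+k).
With N = Mg cosθ, the no-slip condition f ≤ μN gives μ_min = f/N = k tanθ/(1+k).
μ_min = 1 × tan36° / 2 ≈ 0.363.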